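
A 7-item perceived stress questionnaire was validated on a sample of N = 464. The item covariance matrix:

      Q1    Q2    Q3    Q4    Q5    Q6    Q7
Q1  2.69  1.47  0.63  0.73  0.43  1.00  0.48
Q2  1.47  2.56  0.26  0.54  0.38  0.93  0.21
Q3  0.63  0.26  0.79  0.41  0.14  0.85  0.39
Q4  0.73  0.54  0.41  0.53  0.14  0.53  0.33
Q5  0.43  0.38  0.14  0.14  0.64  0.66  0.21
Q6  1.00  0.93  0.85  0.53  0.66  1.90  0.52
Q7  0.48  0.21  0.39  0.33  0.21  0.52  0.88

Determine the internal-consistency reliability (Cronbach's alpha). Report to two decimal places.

α = 0.81

Σσᵢ² = 2.69 + 2.56 + 0.79 + 0.53 + 0.64 + 1.90 + 0.88 = 9.99
Sum of off-diagonal covariances = 11.24
total variance = 9.99 + 2 × 11.24 = 32.47
α = (k/(k−1))·(1 − Σσᵢ²/total variance) = (7/6)·(1 − 9.99/32.47) = 0.81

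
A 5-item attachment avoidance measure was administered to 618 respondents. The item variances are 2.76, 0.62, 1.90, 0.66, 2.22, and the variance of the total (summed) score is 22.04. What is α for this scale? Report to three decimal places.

ΣVar(i) = 2.76 + 0.62 + 1.90 + 0.66 + 2.22 = 8.16
α = (k/(k−1))·(1 − ΣVar(i)/σ²_total) = (5/4)·(1 − 8.16/22.04) = 0.787

α = 0.787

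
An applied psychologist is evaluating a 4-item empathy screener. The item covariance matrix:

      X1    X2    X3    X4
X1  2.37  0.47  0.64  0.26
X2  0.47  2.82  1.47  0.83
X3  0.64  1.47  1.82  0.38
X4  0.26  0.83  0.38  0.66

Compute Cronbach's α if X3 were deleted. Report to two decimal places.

Remaining items: X1, X2, X4 (k = 3).
sum of item variances = 2.37 + 2.82 + 0.66 = 5.85
σ²_total = 5.85 + 2 × 1.56 = 8.97
α (item deleted) = (3/2)·(1 − 5.85/8.97) = 0.52

Cronbach's α = 0.52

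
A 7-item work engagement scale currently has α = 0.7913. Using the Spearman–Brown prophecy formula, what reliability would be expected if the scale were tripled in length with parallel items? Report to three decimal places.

Length factor m = 3
α' = m·α / (1 + (m−1)·α)
   = 3 × 0.7913 / (1 + (3 − 1) × 0.7913)
   = 2.3739 / 2.5826 = 0.919

predicted reliability = 0.919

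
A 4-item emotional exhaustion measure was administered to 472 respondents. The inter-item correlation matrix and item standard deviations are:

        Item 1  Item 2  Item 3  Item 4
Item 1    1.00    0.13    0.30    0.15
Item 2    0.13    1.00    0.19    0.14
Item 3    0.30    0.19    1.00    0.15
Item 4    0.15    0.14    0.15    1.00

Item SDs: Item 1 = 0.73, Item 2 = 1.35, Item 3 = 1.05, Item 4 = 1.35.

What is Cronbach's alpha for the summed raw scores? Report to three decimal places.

Cronbach's alpha = 0.427

Σσ²ᵢ = 0.73² + 1.35² + 1.05² + 1.35² = 5.2804
Covariances σ_ij = r_ij · s_i · s_j:
  σ(Item 1,Item 2) = 0.13 × 0.73 × 1.35 = 0.1281
  σ(Item 1,Item 3) = 0.30 × 0.73 × 1.05 = 0.2300
  σ(Item 1,Item 4) = 0.15 × 0.73 × 1.35 = 0.1478
  σ(Item 2,Item 3) = 0.19 × 1.35 × 1.05 = 0.2693
  σ(Item 2,Item 4) = 0.14 × 1.35 × 1.35 = 0.2552
  σ(Item 3,Item 4) = 0.15 × 1.05 × 1.35 = 0.2126
σ²_T = Σσ²ᵢ + 2·Σσ_ij = 5.2804 + 2 × 1.2430 = 7.7664
α = (4/3)·(1 − 5.2804/7.7664) = 0.427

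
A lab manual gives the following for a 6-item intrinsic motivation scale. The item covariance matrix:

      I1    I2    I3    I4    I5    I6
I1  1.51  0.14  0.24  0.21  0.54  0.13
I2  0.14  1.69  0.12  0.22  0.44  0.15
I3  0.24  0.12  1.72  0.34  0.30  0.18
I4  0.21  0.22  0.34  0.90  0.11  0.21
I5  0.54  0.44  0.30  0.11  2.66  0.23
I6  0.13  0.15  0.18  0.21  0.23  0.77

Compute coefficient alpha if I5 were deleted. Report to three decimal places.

α = 0.463

Remaining items: I1, I2, I3, I4, I6 (k = 5).
Σσᵢ² = 1.51 + 1.69 + 1.72 + 0.90 + 0.77 = 6.59
σ²_total = 6.59 + 2 × 1.94 = 10.47
α (item deleted) = (5/4)·(1 − 6.59/10.47) = 0.463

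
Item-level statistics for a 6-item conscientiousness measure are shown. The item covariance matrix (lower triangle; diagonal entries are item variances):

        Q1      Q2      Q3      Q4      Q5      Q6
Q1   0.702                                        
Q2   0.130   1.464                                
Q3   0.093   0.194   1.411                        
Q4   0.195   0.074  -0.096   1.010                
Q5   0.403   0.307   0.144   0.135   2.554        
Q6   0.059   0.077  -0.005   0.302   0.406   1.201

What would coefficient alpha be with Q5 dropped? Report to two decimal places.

coefficient alpha = 0.33

Remaining items: Q1, Q2, Q3, Q4, Q6 (k = 5).
Σσ²ᵢ = 0.702 + 1.464 + 1.411 + 1.010 + 1.201 = 5.788
σ²_T = 5.788 + 2 × 1.023 = 7.834
α (item deleted) = (5/4)·(1 − 5.788/7.834) = 0.33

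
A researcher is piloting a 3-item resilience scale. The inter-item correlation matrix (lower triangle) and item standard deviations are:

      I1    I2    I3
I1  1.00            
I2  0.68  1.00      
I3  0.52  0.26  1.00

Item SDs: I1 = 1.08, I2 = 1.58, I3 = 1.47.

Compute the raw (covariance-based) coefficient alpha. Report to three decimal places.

Σσ²ᵢ = 1.08² + 1.58² + 1.47² = 5.8237
Covariances σ_ij = r_ij · s_i · s_j:
  σ(I1,I2) = 0.68 × 1.08 × 1.58 = 1.1604
  σ(I1,I3) = 0.52 × 1.08 × 1.47 = 0.8256
  σ(I2,I3) = 0.26 × 1.58 × 1.47 = 0.6039
σ²_T = Σσ²ᵢ + 2·Σσ_ij = 5.8237 + 2 × 2.5899 = 11.0035
α = (3/2)·(1 − 5.8237/11.0035) = 0.706

coefficient alpha = 0.706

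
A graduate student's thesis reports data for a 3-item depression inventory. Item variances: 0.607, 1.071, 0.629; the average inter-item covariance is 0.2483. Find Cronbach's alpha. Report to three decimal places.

sum of item variances = 0.607 + 1.071 + 0.629 = 2.307
Sum of the 3 distinct covariances = 3 × 0.2483 = 0.7449
Var(T) = sum of item variances + 2·Σcov = 2.307 + 2 × 0.7449 = 3.7968
α = (3/2)·(1 − 2.307/3.7968) = 0.589

α = 0.589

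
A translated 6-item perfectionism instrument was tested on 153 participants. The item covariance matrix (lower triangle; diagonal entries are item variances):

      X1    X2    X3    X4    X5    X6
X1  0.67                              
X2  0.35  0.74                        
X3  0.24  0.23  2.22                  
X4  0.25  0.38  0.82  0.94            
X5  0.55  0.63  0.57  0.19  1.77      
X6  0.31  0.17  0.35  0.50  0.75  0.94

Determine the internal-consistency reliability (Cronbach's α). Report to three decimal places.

Σσᵢ² = 0.67 + 0.74 + 2.22 + 0.94 + 1.77 + 0.94 = 7.28
Sum of off-diagonal covariances = 6.29
total variance = 7.28 + 2 × 6.29 = 19.86
α = (k/(k−1))·(1 − Σσᵢ²/total variance) = (6/5)·(1 − 7.28/19.86) = 0.760

Cronbach's α = 0.760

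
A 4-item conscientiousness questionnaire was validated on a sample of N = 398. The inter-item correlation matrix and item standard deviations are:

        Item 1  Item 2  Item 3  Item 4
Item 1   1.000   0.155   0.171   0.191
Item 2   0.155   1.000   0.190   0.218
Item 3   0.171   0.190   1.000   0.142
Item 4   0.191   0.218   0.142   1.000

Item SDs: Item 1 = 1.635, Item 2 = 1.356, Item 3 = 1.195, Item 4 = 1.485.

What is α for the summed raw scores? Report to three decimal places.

α = 0.459

Σσ²ᵢ = 1.635² + 1.356² + 1.195² + 1.485² = 8.1452
Covariances σ_ij = r_ij · s_i · s_j:
  σ(Item 1,Item 2) = 0.155 × 1.635 × 1.356 = 0.3436
  σ(Item 1,Item 3) = 0.171 × 1.635 × 1.195 = 0.3341
  σ(Item 1,Item 4) = 0.191 × 1.635 × 1.485 = 0.4637
  σ(Item 2,Item 3) = 0.190 × 1.356 × 1.195 = 0.3079
  σ(Item 2,Item 4) = 0.218 × 1.356 × 1.485 = 0.4390
  σ(Item 3,Item 4) = 0.142 × 1.195 × 1.485 = 0.2520
σ²_T = Σσ²ᵢ + 2·Σσ_ij = 8.1452 + 2 × 2.1403 = 12.4258
α = (4/3)·(1 − 8.1452/12.4258) = 0.459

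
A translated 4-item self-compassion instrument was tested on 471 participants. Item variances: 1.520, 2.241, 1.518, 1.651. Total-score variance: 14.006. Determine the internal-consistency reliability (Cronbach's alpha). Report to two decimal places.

sum of item variances = 1.520 + 2.241 + 1.518 + 1.651 = 6.930
α = (k/(k−1))·(1 − sum of item variances/Var(T)) = (4/3)·(1 − 6.930/14.006) = 0.67

α = 0.67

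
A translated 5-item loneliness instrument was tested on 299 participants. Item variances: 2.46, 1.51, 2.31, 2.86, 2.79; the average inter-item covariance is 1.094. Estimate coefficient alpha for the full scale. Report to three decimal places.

sum of item variances = 2.46 + 1.51 + 2.31 + 2.86 + 2.79 = 11.93
Sum of the 10 distinct covariances = 10 × 1.094 = 10.940
σ²_T = sum of item variances + 2·Σcov = 11.93 + 2 × 10.940 = 33.810
α = (5/4)·(1 − 11.93/33.810) = 0.809

coefficient alpha = 0.809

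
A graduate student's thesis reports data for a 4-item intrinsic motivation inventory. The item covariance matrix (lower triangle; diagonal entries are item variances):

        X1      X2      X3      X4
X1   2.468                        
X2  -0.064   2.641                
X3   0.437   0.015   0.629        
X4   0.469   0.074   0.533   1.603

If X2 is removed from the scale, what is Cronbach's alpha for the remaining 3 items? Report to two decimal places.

Cronbach's alpha = 0.57

Remaining items: X1, X3, X4 (k = 3).
ΣVar(i) = 2.468 + 0.629 + 1.603 = 4.700
Var(T) = 4.700 + 2 × 1.439 = 7.578
α (item deleted) = (3/2)·(1 − 4.700/7.578) = 0.57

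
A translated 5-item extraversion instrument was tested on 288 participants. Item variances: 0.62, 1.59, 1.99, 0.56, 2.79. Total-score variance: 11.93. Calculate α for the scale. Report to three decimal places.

α = 0.459

sum of item variances = 0.62 + 1.59 + 1.99 + 0.56 + 2.79 = 7.55
α = (k/(k−1))·(1 − sum of item variances/σ²_total) = (5/4)·(1 − 7.55/11.93) = 0.459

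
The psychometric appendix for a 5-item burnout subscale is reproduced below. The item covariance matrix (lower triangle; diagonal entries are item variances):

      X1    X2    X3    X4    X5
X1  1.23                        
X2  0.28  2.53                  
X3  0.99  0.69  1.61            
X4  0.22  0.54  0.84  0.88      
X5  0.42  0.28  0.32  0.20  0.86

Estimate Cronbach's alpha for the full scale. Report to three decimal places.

ΣVar(i) = 1.23 + 2.53 + 1.61 + 0.88 + 0.86 = 7.11
Sum of the distinct covariances = 4.78
σ²_T = 7.11 + 2 × 4.78 = 16.67
α = (k/(k−1))·(1 − ΣVar(i)/σ²_T) = (5/4)·(1 − 7.11/16.67) = 0.717

α = 0.717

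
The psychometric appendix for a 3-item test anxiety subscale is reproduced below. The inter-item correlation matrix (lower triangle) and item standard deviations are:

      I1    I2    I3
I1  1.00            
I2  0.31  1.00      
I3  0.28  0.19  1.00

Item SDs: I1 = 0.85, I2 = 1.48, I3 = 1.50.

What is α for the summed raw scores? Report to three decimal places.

Σσ²ᵢ = 0.85² + 1.48² + 1.50² = 5.1629
Covariances σ_ij = r_ij · s_i · s_j:
  σ(I1,I2) = 0.31 × 0.85 × 1.48 = 0.3900
  σ(I1,I3) = 0.28 × 0.85 × 1.50 = 0.3570
  σ(I2,I3) = 0.19 × 1.48 × 1.50 = 0.4218
σ²_T = Σσ²ᵢ + 2·Σσ_ij = 5.1629 + 2 × 1.1688 = 7.5005
α = (3/2)·(1 − 5.1629/7.5005) = 0.467

α = 0.467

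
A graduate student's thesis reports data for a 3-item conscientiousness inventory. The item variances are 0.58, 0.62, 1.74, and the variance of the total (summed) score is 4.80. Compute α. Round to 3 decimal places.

sum of item variances = 0.58 + 0.62 + 1.74 = 2.94
α = (k/(k−1))·(1 − sum of item variances/Var(T)) = (3/2)·(1 − 2.94/4.80) = 0.581

α = 0.581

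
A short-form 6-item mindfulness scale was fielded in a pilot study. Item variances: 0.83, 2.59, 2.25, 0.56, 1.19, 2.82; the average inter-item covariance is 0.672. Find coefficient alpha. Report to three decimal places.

α = 0.796

sum of item variances = 0.83 + 2.59 + 2.25 + 0.56 + 1.19 + 2.82 = 10.24
Sum of the 15 distinct covariances = 15 × 0.672 = 10.080
total variance = sum of item variances + 2·Σcov = 10.24 + 2 × 10.080 = 30.400
α = (6/5)·(1 − 10.24/30.400) = 0.796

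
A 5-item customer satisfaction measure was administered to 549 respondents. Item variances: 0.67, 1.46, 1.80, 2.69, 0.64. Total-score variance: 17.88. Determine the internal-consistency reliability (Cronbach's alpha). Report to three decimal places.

α = 0.742

Σσ²ᵢ = 0.67 + 1.46 + 1.80 + 2.69 + 0.64 = 7.26
α = (k/(k−1))·(1 − Σσ²ᵢ/Var(T)) = (5/4)·(1 − 7.26/17.88) = 0.742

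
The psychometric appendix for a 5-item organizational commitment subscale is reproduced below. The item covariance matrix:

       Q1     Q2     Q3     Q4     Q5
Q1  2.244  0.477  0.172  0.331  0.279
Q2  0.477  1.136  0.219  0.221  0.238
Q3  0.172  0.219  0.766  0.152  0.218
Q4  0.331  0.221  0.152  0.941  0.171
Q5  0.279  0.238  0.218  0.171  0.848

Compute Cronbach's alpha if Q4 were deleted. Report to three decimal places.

Remaining items: Q1, Q2, Q3, Q5 (k = 4).
sum of item variances = 2.244 + 1.136 + 0.766 + 0.848 = 4.994
σ²_T = 4.994 + 2 × 1.603 = 8.200
α (item deleted) = (4/3)·(1 − 4.994/8.200) = 0.521

α = 0.521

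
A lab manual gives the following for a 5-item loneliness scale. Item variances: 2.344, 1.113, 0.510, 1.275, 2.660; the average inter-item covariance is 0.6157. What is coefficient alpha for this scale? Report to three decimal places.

Σσᵢ² = 2.344 + 1.113 + 0.510 + 1.275 + 2.660 = 7.902
Sum of the 10 distinct covariances = 10 × 0.6157 = 6.1570
Var(T) = Σσᵢ² + 2·Σcov = 7.902 + 2 × 6.1570 = 20.2160
α = (5/4)·(1 − 7.902/20.2160) = 0.761

α = 0.761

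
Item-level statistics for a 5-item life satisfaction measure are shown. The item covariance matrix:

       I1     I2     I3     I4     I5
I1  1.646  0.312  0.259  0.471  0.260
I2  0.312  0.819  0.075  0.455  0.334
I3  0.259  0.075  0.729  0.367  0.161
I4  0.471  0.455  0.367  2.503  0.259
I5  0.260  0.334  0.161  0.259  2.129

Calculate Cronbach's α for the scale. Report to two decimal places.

Σσ²ᵢ = 1.646 + 0.819 + 0.729 + 2.503 + 2.129 = 7.826
Sum of off-diagonal covariances = 2.953
Var(T) = 7.826 + 2 × 2.953 = 13.732
α = (k/(k−1))·(1 − Σσ²ᵢ/Var(T)) = (5/4)·(1 − 7.826/13.732) = 0.54

α = 0.54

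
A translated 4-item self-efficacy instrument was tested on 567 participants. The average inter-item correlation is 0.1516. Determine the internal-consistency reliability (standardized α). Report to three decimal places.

standardized α = 0.417

Standardized α = k·r̄ / (1 + (k−1)·r̄) = 4 × 0.1516 / (1 + 3 × 0.1516)
  = 0.6064 / 1.4548 = 0.417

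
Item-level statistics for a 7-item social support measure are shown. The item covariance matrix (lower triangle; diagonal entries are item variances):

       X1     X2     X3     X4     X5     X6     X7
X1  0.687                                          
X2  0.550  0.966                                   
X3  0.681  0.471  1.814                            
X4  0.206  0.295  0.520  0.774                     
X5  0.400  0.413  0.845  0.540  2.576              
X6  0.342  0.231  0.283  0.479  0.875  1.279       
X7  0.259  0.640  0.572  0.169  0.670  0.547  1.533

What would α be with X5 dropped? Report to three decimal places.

α = 0.767

Remaining items: X1, X2, X3, X4, X6, X7 (k = 6).
Σσᵢ² = 0.687 + 0.966 + 1.814 + 0.774 + 1.279 + 1.533 = 7.053
σ²_total = 7.053 + 2 × 6.245 = 19.543
α (item deleted) = (6/5)·(1 − 7.053/19.543) = 0.767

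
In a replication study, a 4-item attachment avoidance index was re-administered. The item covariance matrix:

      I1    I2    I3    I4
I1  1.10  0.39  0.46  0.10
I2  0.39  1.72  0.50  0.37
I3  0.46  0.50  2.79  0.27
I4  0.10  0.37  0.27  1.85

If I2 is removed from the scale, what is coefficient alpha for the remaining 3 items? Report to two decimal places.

α = 0.34

Remaining items: I1, I3, I4 (k = 3).
sum of item variances = 1.10 + 2.79 + 1.85 = 5.74
σ²_T = 5.74 + 2 × 0.83 = 7.40
α (item deleted) = (3/2)·(1 − 5.74/7.40) = 0.34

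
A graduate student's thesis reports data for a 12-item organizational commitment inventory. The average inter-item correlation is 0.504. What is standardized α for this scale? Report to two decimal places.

standardized α = 0.92

Standardized α = k·r̄ / (1 + (k−1)·r̄) = 12 × 0.504 / (1 + 11 × 0.504)
  = 6.0480 / 6.5440 = 0.92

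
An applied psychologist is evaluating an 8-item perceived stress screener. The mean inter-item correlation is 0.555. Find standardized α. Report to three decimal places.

standardized α = 0.909

Standardized α = k·r̄ / (1 + (k−1)·r̄) = 8 × 0.555 / (1 + 7 × 0.555)
  = 4.4400 / 4.8850 = 0.909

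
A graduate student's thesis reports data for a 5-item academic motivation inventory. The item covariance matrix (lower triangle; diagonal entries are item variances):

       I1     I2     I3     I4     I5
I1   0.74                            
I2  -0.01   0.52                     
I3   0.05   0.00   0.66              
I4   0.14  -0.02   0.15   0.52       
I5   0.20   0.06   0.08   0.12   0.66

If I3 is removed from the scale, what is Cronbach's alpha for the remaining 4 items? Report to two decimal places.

Cronbach's alpha = 0.38

Remaining items: I1, I2, I4, I5 (k = 4).
Σσ²ᵢ = 0.74 + 0.52 + 0.52 + 0.66 = 2.44
Var(T) = 2.44 + 2 × 0.49 = 3.42
α (item deleted) = (4/3)·(1 − 2.44/3.42) = 0.38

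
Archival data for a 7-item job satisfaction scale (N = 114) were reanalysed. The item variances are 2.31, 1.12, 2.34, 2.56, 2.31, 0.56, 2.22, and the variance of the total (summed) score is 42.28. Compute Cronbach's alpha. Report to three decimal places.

α = 0.796

ΣVar(i) = 2.31 + 1.12 + 2.34 + 2.56 + 2.31 + 0.56 + 2.22 = 13.42
α = (k/(k−1))·(1 − ΣVar(i)/Var(T)) = (7/6)·(1 − 13.42/42.28) = 0.796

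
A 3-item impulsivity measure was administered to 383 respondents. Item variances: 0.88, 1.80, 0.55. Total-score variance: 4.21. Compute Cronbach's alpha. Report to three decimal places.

sum of item variances = 0.88 + 1.80 + 0.55 = 3.23
α = (k/(k−1))·(1 − sum of item variances/σ²_total) = (3/2)·(1 − 3.23/4.21) = 0.349

α = 0.349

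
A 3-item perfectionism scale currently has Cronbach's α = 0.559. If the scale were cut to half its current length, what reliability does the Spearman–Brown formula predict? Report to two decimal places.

predicted reliability = 0.39

Length factor m = 1/2
α' = m·α / (1 − (1−m)·α)
   = 1/2 × 0.559 / (1 − (1 − 1/2) × 0.559)
   = 0.2795 / 0.7205 = 0.39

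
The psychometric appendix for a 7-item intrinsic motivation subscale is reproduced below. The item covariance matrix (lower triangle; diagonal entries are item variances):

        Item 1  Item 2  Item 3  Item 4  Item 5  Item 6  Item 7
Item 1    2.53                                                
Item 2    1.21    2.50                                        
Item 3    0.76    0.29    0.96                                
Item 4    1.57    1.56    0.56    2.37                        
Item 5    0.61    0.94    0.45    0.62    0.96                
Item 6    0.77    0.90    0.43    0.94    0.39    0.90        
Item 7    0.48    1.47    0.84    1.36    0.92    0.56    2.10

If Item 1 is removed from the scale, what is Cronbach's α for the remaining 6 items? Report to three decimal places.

α = 0.857

Remaining items: Item 2, Item 3, Item 4, Item 5, Item 6, Item 7 (k = 6).
sum of item variances = 2.50 + 0.96 + 2.37 + 0.96 + 0.90 + 2.10 = 9.79
σ²_total = 9.79 + 2 × 12.23 = 34.25
α (item deleted) = (6/5)·(1 − 9.79/34.25) = 0.857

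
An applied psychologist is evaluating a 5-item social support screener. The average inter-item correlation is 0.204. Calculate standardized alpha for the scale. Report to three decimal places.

α = 0.562

Standardized α = k·r̄ / (1 + (k−1)·r̄) = 5 × 0.204 / (1 + 4 × 0.204)
  = 1.0200 / 1.8160 = 0.562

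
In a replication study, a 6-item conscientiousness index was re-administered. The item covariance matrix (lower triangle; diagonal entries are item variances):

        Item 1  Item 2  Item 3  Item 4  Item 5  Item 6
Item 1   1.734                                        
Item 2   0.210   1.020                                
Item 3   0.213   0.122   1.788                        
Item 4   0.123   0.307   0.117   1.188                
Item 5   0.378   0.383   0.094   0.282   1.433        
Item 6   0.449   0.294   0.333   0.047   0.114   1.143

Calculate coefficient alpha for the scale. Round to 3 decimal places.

sum of item variances = 1.734 + 1.020 + 1.788 + 1.188 + 1.433 + 1.143 = 8.306
Sum of off-diagonal covariances = 3.466
total variance = 8.306 + 2 × 3.466 = 15.238
α = (k/(k−1))·(1 − sum of item variances/total variance) = (6/5)·(1 − 8.306/15.238) = 0.546

coefficient alpha = 0.546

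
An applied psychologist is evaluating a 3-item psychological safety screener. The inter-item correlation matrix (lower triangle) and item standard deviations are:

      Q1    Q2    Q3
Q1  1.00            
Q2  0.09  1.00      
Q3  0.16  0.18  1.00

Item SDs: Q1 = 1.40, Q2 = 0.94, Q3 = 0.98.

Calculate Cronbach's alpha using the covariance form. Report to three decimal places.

Σσ²ᵢ = 1.40² + 0.94² + 0.98² = 3.8040
Covariances σ_ij = r_ij · s_i · s_j:
  σ(Q1,Q2) = 0.09 × 1.40 × 0.94 = 0.1184
  σ(Q1,Q3) = 0.16 × 1.40 × 0.98 = 0.2195
  σ(Q2,Q3) = 0.18 × 0.94 × 0.98 = 0.1658
σ²_T = Σσ²ᵢ + 2·Σσ_ij = 3.8040 + 2 × 0.5037 = 4.8114
α = (3/2)·(1 − 3.8040/4.8114) = 0.314

Cronbach's alpha = 0.314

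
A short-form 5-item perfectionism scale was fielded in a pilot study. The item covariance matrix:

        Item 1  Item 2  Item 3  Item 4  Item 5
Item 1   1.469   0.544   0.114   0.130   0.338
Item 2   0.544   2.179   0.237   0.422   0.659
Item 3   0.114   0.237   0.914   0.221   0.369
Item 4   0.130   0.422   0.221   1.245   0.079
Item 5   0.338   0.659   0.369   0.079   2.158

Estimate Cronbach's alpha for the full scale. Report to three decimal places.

Cronbach's alpha = 0.548

ΣVar(i) = 1.469 + 2.179 + 0.914 + 1.245 + 2.158 = 7.965
Sum of the distinct covariances = 3.113
total variance = 7.965 + 2 × 3.113 = 14.191
α = (k/(k−1))·(1 − ΣVar(i)/total variance) = (5/4)·(1 − 7.965/14.191) = 0.548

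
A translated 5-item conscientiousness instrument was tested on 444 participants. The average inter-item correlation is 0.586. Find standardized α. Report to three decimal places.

α = 0.876

Standardized α = k·r̄ / (1 + (k−1)·r̄) = 5 × 0.586 / (1 + 4 × 0.586)
  = 2.9300 / 3.3440 = 0.876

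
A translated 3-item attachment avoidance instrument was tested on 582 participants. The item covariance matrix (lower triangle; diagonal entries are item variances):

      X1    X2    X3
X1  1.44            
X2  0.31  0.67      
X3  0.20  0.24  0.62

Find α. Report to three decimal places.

α = 0.532

Σσᵢ² = 1.44 + 0.67 + 0.62 = 2.73
Sum of the distinct covariances = 0.75
total variance = 2.73 + 2 × 0.75 = 4.23
α = (k/(k−1))·(1 − Σσᵢ²/total variance) = (3/2)·(1 − 2.73/4.23) = 0.532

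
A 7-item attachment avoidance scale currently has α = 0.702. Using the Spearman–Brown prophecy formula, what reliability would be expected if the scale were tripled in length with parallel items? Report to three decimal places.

Length factor m = 3
α' = m·α / (1 + (m−1)·α)
   = 3 × 0.702 / (1 + (3 − 1) × 0.702)
   = 2.1060 / 2.4040 = 0.876

predicted reliability = 0.876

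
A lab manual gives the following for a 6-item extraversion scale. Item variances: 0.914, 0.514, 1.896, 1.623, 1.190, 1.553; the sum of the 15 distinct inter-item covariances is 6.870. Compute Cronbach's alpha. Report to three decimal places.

Σσ²ᵢ = 0.914 + 0.514 + 1.896 + 1.623 + 1.190 + 1.553 = 7.690
Sum of distinct covariances = 6.870
σ²_T = Σσ²ᵢ + 2·Σcov = 7.690 + 2 × 6.870 = 21.430
α = (6/5)·(1 − 7.690/21.430) = 0.769

Cronbach's alpha = 0.769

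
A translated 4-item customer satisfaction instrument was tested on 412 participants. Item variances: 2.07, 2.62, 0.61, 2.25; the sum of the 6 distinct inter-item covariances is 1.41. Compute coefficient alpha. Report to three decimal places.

Σσ²ᵢ = 2.07 + 2.62 + 0.61 + 2.25 = 7.55
Sum of distinct covariances = 1.41
σ²_total = Σσ²ᵢ + 2·Σcov = 7.55 + 2 × 1.41 = 10.37
α = (4/3)·(1 − 7.55/10.37) = 0.363

α = 0.363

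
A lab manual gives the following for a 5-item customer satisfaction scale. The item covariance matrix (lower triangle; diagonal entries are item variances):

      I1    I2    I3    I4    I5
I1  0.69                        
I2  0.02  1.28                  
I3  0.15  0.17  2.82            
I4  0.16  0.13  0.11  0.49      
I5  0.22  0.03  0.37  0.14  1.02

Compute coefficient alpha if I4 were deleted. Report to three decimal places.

coefficient alpha = 0.331

Remaining items: I1, I2, I3, I5 (k = 4).
sum of item variances = 0.69 + 1.28 + 2.82 + 1.02 = 5.81
σ²_total = 5.81 + 2 × 0.96 = 7.73
α (item deleted) = (4/3)·(1 − 5.81/7.73) = 0.331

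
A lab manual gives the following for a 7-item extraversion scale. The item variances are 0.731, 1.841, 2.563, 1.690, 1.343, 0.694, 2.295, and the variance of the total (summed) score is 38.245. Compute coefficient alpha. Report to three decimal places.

coefficient alpha = 0.826

Σσᵢ² = 0.731 + 1.841 + 2.563 + 1.690 + 1.343 + 0.694 + 2.295 = 11.157
α = (k/(k−1))·(1 − Σσᵢ²/Var(T)) = (7/6)·(1 − 11.157/38.245) = 0.826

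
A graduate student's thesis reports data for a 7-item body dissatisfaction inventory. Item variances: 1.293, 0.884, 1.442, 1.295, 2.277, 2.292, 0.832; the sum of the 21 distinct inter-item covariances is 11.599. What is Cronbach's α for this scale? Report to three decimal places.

Cronbach's α = 0.808

ΣVar(i) = 1.293 + 0.884 + 1.442 + 1.295 + 2.277 + 2.292 + 0.832 = 10.315
Sum of distinct covariances = 11.599
Var(T) = ΣVar(i) + 2·Σcov = 10.315 + 2 × 11.599 = 33.513
α = (7/6)·(1 − 10.315/33.513) = 0.808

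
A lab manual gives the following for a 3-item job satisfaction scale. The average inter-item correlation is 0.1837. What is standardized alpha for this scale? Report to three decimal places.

Standardized α = k·r̄ / (1 + (k−1)·r̄) = 3 × 0.1837 / (1 + 2 × 0.1837)
  = 0.5511 / 1.3674 = 0.403

α = 0.403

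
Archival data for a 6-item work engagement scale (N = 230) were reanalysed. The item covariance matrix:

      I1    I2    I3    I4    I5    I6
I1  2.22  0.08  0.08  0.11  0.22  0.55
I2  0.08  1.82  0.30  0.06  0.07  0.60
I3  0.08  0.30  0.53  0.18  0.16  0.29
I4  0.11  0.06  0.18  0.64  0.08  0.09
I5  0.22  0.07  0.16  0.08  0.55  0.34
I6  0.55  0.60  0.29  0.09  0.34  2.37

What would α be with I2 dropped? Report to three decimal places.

α = 0.500

Remaining items: I1, I3, I4, I5, I6 (k = 5).
Σσᵢ² = 2.22 + 0.53 + 0.64 + 0.55 + 2.37 = 6.31
σ²_T = 6.31 + 2 × 2.10 = 10.51
α (item deleted) = (5/4)·(1 − 6.31/10.51) = 0.500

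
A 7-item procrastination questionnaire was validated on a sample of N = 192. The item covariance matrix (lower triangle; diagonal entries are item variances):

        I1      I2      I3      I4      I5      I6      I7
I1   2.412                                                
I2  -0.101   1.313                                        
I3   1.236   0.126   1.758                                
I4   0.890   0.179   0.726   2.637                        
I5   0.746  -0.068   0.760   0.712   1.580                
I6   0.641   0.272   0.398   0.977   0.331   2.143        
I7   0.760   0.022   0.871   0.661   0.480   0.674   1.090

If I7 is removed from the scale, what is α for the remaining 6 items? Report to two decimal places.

α = 0.68

Remaining items: I1, I2, I3, I4, I5, I6 (k = 6).
ΣVar(i) = 2.412 + 1.313 + 1.758 + 2.637 + 1.580 + 2.143 = 11.843
total variance = 11.843 + 2 × 7.825 = 27.493
α (item deleted) = (6/5)·(1 − 11.843/27.493) = 0.68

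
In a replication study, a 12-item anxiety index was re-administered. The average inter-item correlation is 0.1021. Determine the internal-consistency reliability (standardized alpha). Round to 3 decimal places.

α = 0.577

Standardized α = k·r̄ / (1 + (k−1)·r̄) = 12 × 0.1021 / (1 + 11 × 0.1021)
  = 1.2252 / 2.1231 = 0.577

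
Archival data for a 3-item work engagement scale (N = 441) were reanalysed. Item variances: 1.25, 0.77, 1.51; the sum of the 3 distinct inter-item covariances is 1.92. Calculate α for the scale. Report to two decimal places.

α = 0.78

Σσᵢ² = 1.25 + 0.77 + 1.51 = 3.53
Sum of distinct covariances = 1.92
σ²_total = Σσᵢ² + 2·Σcov = 3.53 + 2 × 1.92 = 7.37
α = (3/2)·(1 − 3.53/7.37) = 0.78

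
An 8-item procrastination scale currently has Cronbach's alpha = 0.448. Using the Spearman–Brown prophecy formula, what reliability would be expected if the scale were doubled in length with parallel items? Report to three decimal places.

Length factor m = 2
α' = m·α / (1 + (m−1)·α)
   = 2 × 0.448 / (1 + (2 − 1) × 0.448)
   = 0.8960 / 1.4480 = 0.619

predicted reliability = 0.619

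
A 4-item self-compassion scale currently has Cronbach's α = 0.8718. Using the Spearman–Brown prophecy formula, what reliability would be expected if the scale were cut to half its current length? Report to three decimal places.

predicted reliability = 0.773

Length factor m = 1/2
α' = m·α / (1 − (1−m)·α)
   = 1/2 × 0.8718 / (1 − (1 − 1/2) × 0.8718)
   = 0.4359 / 0.5641 = 0.773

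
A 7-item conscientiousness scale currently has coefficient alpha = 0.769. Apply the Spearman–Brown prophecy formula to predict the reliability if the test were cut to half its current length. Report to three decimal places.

Length factor m = 1/2
α' = m·α / (1 − (1−m)·α)
   = 1/2 × 0.769 / (1 − (1 − 1/2) × 0.769)
   = 0.3845 / 0.6155 = 0.625

predicted reliability = 0.625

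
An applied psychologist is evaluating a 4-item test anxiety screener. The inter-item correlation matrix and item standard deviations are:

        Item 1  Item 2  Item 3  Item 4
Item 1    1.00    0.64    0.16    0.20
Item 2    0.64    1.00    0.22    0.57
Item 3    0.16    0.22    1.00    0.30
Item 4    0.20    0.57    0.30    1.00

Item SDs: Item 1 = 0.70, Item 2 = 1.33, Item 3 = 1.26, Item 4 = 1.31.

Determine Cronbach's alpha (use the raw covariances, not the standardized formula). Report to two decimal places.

α = 0.67

Σσ²ᵢ = 0.70² + 1.33² + 1.26² + 1.31² = 5.5626
Covariances σ_ij = r_ij · s_i · s_j:
  σ(Item 1,Item 2) = 0.64 × 0.70 × 1.33 = 0.5958
  σ(Item 1,Item 3) = 0.16 × 0.70 × 1.26 = 0.1411
  σ(Item 1,Item 4) = 0.20 × 0.70 × 1.31 = 0.1834
  σ(Item 2,Item 3) = 0.22 × 1.33 × 1.26 = 0.3687
  σ(Item 2,Item 4) = 0.57 × 1.33 × 1.31 = 0.9931
  σ(Item 3,Item 4) = 0.30 × 1.26 × 1.31 = 0.4952
σ²_T = Σσ²ᵢ + 2·Σσ_ij = 5.5626 + 2 × 2.7773 = 11.1172
α = (4/3)·(1 − 5.5626/11.1172) = 0.67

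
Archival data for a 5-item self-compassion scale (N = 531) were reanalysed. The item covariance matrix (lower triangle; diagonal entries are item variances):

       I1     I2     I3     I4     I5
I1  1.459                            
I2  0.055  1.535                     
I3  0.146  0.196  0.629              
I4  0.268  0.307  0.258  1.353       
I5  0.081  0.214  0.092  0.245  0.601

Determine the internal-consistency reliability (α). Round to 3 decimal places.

Σσ²ᵢ = 1.459 + 1.535 + 0.629 + 1.353 + 0.601 = 5.577
Σ_{i<j} σ_ij = 1.862
σ²_T = 5.577 + 2 × 1.862 = 9.301
α = (k/(k−1))·(1 − Σσ²ᵢ/σ²_T) = (5/4)·(1 − 5.577/9.301) = 0.500

α = 0.500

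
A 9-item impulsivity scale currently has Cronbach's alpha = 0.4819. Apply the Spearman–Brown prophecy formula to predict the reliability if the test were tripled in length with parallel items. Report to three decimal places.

Length factor m = 3
α' = m·α / (1 + (m−1)·α)
   = 3 × 0.4819 / (1 + (3 − 1) × 0.4819)
   = 1.4457 / 1.9638 = 0.736

predicted reliability = 0.736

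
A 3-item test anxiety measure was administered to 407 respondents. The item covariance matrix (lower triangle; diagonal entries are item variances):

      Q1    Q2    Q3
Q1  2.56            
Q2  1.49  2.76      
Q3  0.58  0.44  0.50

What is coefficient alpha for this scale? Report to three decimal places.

coefficient alpha = 0.695

ΣVar(i) = 2.56 + 2.76 + 0.50 = 5.82
Sum of the distinct covariances = 2.51
total variance = 5.82 + 2 × 2.51 = 10.84
α = (k/(k−1))·(1 − ΣVar(i)/total variance) = (3/2)·(1 − 5.82/10.84) = 0.695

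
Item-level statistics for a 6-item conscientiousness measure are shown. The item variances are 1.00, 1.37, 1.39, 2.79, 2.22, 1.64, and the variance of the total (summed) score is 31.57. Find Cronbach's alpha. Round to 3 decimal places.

ΣVar(i) = 1.00 + 1.37 + 1.39 + 2.79 + 2.22 + 1.64 = 10.41
α = (k/(k−1))·(1 − ΣVar(i)/σ²_T) = (6/5)·(1 − 10.41/31.57) = 0.804

α = 0.804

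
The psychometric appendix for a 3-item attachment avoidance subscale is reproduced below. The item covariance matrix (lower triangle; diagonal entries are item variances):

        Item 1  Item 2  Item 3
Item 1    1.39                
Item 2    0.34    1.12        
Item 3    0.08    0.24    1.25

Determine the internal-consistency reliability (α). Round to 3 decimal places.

sum of item variances = 1.39 + 1.12 + 1.25 = 3.76
Sum of the distinct covariances = 0.66
total variance = 3.76 + 2 × 0.66 = 5.08
α = (k/(k−1))·(1 − sum of item variances/total variance) = (3/2)·(1 − 3.76/5.08) = 0.390

α = 0.390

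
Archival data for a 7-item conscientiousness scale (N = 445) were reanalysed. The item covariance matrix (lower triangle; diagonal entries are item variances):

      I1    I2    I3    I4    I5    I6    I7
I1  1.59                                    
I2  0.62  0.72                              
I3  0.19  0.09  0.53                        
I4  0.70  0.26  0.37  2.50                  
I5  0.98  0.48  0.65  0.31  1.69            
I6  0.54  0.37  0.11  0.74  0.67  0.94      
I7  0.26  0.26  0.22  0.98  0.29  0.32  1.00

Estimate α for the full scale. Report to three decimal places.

α = 0.790

ΣVar(i) = 1.59 + 0.72 + 0.53 + 2.50 + 1.69 + 0.94 + 1.00 = 8.97
Sum of off-diagonal covariances = 9.41
total variance = 8.97 + 2 × 9.41 = 27.79
α = (k/(k−1))·(1 − ΣVar(i)/total variance) = (7/6)·(1 − 8.97/27.79) = 0.790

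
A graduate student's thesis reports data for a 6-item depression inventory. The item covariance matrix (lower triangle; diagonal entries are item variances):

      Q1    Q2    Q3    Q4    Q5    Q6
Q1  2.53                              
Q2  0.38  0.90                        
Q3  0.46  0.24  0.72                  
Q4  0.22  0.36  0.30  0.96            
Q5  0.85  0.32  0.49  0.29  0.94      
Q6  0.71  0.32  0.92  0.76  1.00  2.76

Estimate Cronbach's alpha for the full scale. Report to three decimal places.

ΣVar(i) = 2.53 + 0.90 + 0.72 + 0.96 + 0.94 + 2.76 = 8.81
Σ_{i<j} σ_ij = 7.62
Var(T) = 8.81 + 2 × 7.62 = 24.05
α = (k/(k−1))·(1 − ΣVar(i)/Var(T)) = (6/5)·(1 − 8.81/24.05) = 0.760

α = 0.760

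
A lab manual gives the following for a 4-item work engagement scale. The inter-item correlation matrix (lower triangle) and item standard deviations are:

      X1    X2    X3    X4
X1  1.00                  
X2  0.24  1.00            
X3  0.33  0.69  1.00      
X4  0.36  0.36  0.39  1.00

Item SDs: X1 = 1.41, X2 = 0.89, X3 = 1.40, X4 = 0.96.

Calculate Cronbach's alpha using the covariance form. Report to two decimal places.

Cronbach's alpha = 0.70

Σσ²ᵢ = 1.41² + 0.89² + 1.40² + 0.96² = 5.6618
Covariances σ_ij = r_ij · s_i · s_j:
  σ(X1,X2) = 0.24 × 1.41 × 0.89 = 0.3012
  σ(X1,X3) = 0.33 × 1.41 × 1.40 = 0.6514
  σ(X1,X4) = 0.36 × 1.41 × 0.96 = 0.4873
  σ(X2,X3) = 0.69 × 0.89 × 1.40 = 0.8597
  σ(X2,X4) = 0.36 × 0.89 × 0.96 = 0.3076
  σ(X3,X4) = 0.39 × 1.40 × 0.96 = 0.5242
σ²_T = Σσ²ᵢ + 2·Σσ_ij = 5.6618 + 2 × 3.1314 = 11.9246
α = (4/3)·(1 − 5.6618/11.9246) = 0.70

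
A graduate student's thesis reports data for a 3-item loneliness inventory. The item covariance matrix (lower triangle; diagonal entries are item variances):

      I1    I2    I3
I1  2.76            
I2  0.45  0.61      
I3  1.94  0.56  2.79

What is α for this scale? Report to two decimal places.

α = 0.73

Σσ²ᵢ = 2.76 + 0.61 + 2.79 = 6.16
Σ_{i<j} σ_ij = 2.95
total variance = 6.16 + 2 × 2.95 = 12.06
α = (k/(k−1))·(1 − Σσ²ᵢ/total variance) = (3/2)·(1 − 6.16/12.06) = 0.73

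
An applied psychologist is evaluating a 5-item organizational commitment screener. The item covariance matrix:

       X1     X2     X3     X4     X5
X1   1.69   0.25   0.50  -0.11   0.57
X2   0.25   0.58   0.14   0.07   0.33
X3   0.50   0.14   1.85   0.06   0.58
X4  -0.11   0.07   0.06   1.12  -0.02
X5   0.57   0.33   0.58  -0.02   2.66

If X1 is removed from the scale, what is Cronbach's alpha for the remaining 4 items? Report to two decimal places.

Remaining items: X2, X3, X4, X5 (k = 4).
Σσᵢ² = 0.58 + 1.85 + 1.12 + 2.66 = 6.21
Var(T) = 6.21 + 2 × 1.16 = 8.53
α (item deleted) = (4/3)·(1 − 6.21/8.53) = 0.36

α = 0.36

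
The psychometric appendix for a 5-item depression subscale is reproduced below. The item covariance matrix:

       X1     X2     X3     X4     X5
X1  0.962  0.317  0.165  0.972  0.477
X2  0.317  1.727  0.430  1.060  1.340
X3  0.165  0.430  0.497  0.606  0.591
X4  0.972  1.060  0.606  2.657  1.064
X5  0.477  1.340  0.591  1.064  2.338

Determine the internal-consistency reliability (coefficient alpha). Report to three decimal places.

α = 0.790

ΣVar(i) = 0.962 + 1.727 + 0.497 + 2.657 + 2.338 = 8.181
Sum of the distinct covariances = 7.022
σ²_total = 8.181 + 2 × 7.022 = 22.225
α = (k/(k−1))·(1 − ΣVar(i)/σ²_total) = (5/4)·(1 − 8.181/22.225) = 0.790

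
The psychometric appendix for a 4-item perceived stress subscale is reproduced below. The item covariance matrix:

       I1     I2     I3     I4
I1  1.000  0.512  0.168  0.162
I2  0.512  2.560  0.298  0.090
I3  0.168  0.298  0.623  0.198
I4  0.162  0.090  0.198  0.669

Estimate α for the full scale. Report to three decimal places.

Σσ²ᵢ = 1.000 + 2.560 + 0.623 + 0.669 = 4.852
Sum of off-diagonal covariances = 1.428
σ²_T = 4.852 + 2 × 1.428 = 7.708
α = (k/(k−1))·(1 − Σσ²ᵢ/σ²_T) = (4/3)·(1 − 4.852/7.708) = 0.494

α = 0.494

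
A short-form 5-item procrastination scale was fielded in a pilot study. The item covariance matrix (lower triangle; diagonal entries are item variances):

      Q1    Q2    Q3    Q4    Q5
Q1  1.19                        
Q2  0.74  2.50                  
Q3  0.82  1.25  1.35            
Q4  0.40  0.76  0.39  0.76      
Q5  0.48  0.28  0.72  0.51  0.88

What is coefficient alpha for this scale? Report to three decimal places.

coefficient alpha = 0.819

Σσᵢ² = 1.19 + 2.50 + 1.35 + 0.76 + 0.88 = 6.68
Sum of the distinct covariances = 6.35
σ²_T = 6.68 + 2 × 6.35 = 19.38
α = (k/(k−1))·(1 − Σσᵢ²/σ²_T) = (5/4)·(1 − 6.68/19.38) = 0.819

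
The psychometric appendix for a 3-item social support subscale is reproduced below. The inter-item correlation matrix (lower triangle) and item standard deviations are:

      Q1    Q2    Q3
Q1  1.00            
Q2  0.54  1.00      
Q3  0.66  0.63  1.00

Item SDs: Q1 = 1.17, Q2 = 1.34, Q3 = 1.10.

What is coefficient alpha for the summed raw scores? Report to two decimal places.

Σσ²ᵢ = 1.17² + 1.34² + 1.10² = 4.3745
Covariances σ_ij = r_ij · s_i · s_j:
  σ(Q1,Q2) = 0.54 × 1.17 × 1.34 = 0.8466
  σ(Q1,Q3) = 0.66 × 1.17 × 1.10 = 0.8494
  σ(Q2,Q3) = 0.63 × 1.34 × 1.10 = 0.9286
σ²_T = Σσ²ᵢ + 2·Σσ_ij = 4.3745 + 2 × 2.6246 = 9.6237
α = (3/2)·(1 − 4.3745/9.6237) = 0.82

α = 0.82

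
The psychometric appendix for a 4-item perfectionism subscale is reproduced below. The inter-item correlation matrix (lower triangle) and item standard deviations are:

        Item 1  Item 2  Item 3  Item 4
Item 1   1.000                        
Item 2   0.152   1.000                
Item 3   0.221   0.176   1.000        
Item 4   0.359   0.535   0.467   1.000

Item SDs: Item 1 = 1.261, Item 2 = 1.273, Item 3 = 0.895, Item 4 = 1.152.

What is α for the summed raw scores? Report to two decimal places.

α = 0.64

Σσ²ᵢ = 1.261² + 1.273² + 0.895² + 1.152² = 5.3388
Covariances σ_ij = r_ij · s_i · s_j:
  σ(Item 1,Item 2) = 0.152 × 1.261 × 1.273 = 0.2440
  σ(Item 1,Item 3) = 0.221 × 1.261 × 0.895 = 0.2494
  σ(Item 1,Item 4) = 0.359 × 1.261 × 1.152 = 0.5215
  σ(Item 2,Item 3) = 0.176 × 1.273 × 0.895 = 0.2005
  σ(Item 2,Item 4) = 0.535 × 1.273 × 1.152 = 0.7846
  σ(Item 3,Item 4) = 0.467 × 0.895 × 1.152 = 0.4815
σ²_T = Σσ²ᵢ + 2·Σσ_ij = 5.3388 + 2 × 2.4815 = 10.3018
α = (4/3)·(1 − 5.3388/10.3018) = 0.64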